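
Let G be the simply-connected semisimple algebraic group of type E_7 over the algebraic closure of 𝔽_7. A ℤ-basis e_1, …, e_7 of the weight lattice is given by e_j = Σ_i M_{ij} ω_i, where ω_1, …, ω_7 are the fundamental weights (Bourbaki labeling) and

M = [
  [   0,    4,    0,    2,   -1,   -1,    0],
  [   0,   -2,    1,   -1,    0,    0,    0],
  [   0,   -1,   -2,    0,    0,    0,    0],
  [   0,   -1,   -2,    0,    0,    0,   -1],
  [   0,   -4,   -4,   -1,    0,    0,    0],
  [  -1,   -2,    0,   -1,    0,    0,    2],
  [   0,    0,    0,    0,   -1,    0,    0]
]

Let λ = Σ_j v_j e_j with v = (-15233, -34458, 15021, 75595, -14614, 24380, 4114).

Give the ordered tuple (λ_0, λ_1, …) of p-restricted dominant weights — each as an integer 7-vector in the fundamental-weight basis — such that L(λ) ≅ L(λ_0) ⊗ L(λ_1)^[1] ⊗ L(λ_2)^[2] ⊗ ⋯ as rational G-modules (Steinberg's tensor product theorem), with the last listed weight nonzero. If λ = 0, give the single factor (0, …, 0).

((1, 5, 6, 1, 4, 3, 5), (2, 1, 0, 1, 6, 3, 1), (3, 2, 6, 6, 1, 6, 4), (3, 3, 5, 0, 6, 6, 0), (1, 3, 1, 0, 0, 6, 6))

Compute c_i = Σ_j M_{ij} v_j with v = (-15233, -34458, 15021, 75595, -14614, 24380, 4114):
  c_1 = 0*-15233 + 4*-34458 + 0*15021 + 2*75595 + -1*-14614 + -1*24380 + 0*4114 = 3592
  c_2 = 0*-15233 + -2*-34458 + 1*15021 + -1*75595 + 0*-14614 + 0*24380 + 0*4114 = 8342
  c_3 = 0*-15233 + -1*-34458 + -2*15021 + 0*75595 + 0*-14614 + 0*24380 + 0*4114 = 4416
  c_4 = 0*-15233 + -1*-34458 + -2*15021 + 0*75595 + 0*-14614 + 0*24380 + -1*4114 = 302
  c_5 = 0*-15233 + -4*-34458 + -4*15021 + -1*75595 + 0*-14614 + 0*24380 + 0*4114 = 2153
  c_6 = -1*-15233 + -2*-34458 + 0*15021 + -1*75595 + 0*-14614 + 0*24380 + 2*4114 = 16782
  c_7 = 0*-15233 + 0*-34458 + 0*15021 + 0*75595 + -1*-14614 + 0*24380 + 0*4114 = 14614
p = 7; digits c_i = Σ_j d_{ij}·7^j, 0 ≤ d_{ij} < 7:
  c_1 = 3592 = 1·7^0 + 2·7^1 + 3·7^2 + 3·7^3 + 1·7^4
  c_2 = 8342 = 5·7^0 + 1·7^1 + 2·7^2 + 3·7^3 + 3·7^4
  c_3 = 4416 = 6·7^0 + 0·7^1 + 6·7^2 + 5·7^3 + 1·7^4
  c_4 = 302 = 1·7^0 + 1·7^1 + 6·7^2
  c_5 = 2153 = 4·7^0 + 6·7^1 + 1·7^2 + 6·7^3
  c_6 = 16782 = 3·7^0 + 3·7^1 + 6·7^2 + 6·7^3 + 6·7^4
  c_7 = 14614 = 5·7^0 + 1·7^1 + 4·7^2 + 0·7^3 + 6·7^4
Factor λ_0 = (1, 5, 6, 1, 4, 3, 5)
Factor λ_1 = (2, 1, 0, 1, 6, 3, 1)
Factor λ_2 = (3, 2, 6, 6, 1, 6, 4)
Factor λ_3 = (3, 3, 5, 0, 6, 6, 0)
Factor λ_4 = (1, 3, 1, 0, 0, 6, 6)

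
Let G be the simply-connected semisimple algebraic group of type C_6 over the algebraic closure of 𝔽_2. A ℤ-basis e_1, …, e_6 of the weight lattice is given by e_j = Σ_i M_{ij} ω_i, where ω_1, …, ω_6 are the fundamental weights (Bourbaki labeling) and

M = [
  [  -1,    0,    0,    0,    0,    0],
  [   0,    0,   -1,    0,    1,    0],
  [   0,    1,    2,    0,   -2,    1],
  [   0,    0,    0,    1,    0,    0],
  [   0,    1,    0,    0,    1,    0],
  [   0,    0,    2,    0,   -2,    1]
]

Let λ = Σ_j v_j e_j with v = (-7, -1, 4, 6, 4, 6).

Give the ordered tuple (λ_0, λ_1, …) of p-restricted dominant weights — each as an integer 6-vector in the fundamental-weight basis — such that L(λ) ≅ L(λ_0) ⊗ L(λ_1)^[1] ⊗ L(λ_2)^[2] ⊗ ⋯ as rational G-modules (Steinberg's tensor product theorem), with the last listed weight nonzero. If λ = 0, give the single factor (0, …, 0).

ω-coordinates c = M·v, v = (-7, -1, 4, 6, 4, 6):
  c_1 = (-1)·(-7) + (0)·(-1) + (0)·(4) + (0)·(6) + (0)·(4) + (0)·(6) = 7
  c_2 = (0)·(-7) + (0)·(-1) + (-1)·(4) + (0)·(6) + (1)·(4) + (0)·(6) = 0
  c_3 = (0)·(-7) + (1)·(-1) + (2)·(4) + (0)·(6) + (-2)·(4) + (1)·(6) = 5
  c_4 = (0)·(-7) + (0)·(-1) + (0)·(4) + (1)·(6) + (0)·(4) + (0)·(6) = 6
  c_5 = (0)·(-7) + (1)·(-1) + (0)·(4) + (0)·(6) + (1)·(4) + (0)·(6) = 3
  c_6 = (0)·(-7) + (0)·(-1) + (2)·(4) + (0)·(6) + (-2)·(4) + (1)·(6) = 6
Writing each c_i in base p = 2:
  c_1 = 7 = 1·2^0 + 1·2^1 + 1·2^2
  c_2 = 0
  c_3 = 5 = 1·2^0 + 0·2^1 + 1·2^2
  c_4 = 6 = 0·2^0 + 1·2^1 + 1·2^2
  c_5 = 3 = 1·2^0 + 1·2^1
  c_6 = 6 = 0·2^0 + 1·2^1 + 1·2^2
p-restricted factor λ_0 = (1, 0, 1, 0, 1, 0)
p-restricted factor λ_1 = (1, 0, 0, 1, 1, 1)
p-restricted factor λ_2 = (1, 0, 1, 1, 0, 1)

((1, 0, 1, 0, 1, 0), (1, 0, 0, 1, 1, 1), (1, 0, 1, 1, 0, 1))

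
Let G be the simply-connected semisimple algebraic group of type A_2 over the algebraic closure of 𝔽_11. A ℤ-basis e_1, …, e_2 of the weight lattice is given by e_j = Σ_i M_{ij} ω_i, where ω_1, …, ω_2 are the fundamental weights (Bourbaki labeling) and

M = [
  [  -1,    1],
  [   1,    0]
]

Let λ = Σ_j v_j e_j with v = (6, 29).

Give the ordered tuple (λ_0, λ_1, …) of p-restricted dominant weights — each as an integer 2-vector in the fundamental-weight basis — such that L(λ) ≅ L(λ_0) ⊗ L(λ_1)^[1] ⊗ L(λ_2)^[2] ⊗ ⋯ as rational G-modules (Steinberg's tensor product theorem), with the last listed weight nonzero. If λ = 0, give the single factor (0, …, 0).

((1, 6), (2, 0))

In the fundamental-weight basis, λ has coordinates c = M·v (v = (6, 29)):
  c_1 = (-1)·(6) + (1)·(29) = 23
  c_2 = (1)·(6) + (0)·(29) = 6
Writing each c_i in base p = 11:
  c_1 = 23 = 1·11^0 + 2·11^1
  c_2 = 6 = 6·11^0
Factor λ_0 = (1, 6)
Factor λ_1 = (2, 0)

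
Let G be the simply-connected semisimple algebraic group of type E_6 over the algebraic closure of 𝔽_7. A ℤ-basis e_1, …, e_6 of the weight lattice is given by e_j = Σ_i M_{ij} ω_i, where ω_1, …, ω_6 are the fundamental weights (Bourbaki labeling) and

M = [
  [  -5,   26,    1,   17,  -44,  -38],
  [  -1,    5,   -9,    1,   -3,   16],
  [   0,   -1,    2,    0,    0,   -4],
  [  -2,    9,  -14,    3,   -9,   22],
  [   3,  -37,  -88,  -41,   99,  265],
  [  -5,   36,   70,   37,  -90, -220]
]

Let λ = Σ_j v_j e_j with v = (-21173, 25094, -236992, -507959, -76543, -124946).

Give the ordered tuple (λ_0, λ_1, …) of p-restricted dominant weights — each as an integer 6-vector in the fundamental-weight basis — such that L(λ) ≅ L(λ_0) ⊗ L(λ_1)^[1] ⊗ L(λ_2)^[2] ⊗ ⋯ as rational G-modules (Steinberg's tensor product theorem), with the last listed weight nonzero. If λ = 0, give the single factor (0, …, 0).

ω-coordinates c = M·v, v = (-21173, 25094, -236992, -507959, -76543, -124946):
  c_1 = (-5)·(-21173) + (26)·(25094) + (1)·(-236992) + (17)·(-507959) + (-44)·(-76543) + (-38)·(-124946) = 1854
  c_2 = (-1)·(-21173) + (5)·(25094) + (-9)·(-236992) + (1)·(-507959) + (-3)·(-76543) + (16)·(-124946) = 2105
  c_3 = (0)·(-21173) + (-1)·(25094) + (2)·(-236992) + (0)·(-507959) + (0)·(-76543) + (-4)·(-124946) = 706
  c_4 = (-2)·(-21173) + (9)·(25094) + (-14)·(-236992) + (3)·(-507959) + (-9)·(-76543) + (22)·(-124946) = 2278
  c_5 = (3)·(-21173) + (-37)·(25094) + (-88)·(-236992) + (-41)·(-507959) + (99)·(-76543) + (265)·(-124946) = 1171
  c_6 = (-5)·(-21173) + (36)·(25094) + (70)·(-236992) + (37)·(-507959) + (-90)·(-76543) + (-220)·(-124946) = 2316
Writing each c_i in base p = 7:
  c_1 = 1854 = 6·7^0 + 5·7^1 + 2·7^2 + 5·7^3
  c_2 = 2105 = 5·7^0 + 6·7^1 + 0·7^2 + 6·7^3
  c_3 = 706 = 6·7^0 + 2·7^1 + 0·7^2 + 2·7^3
  c_4 = 2278 = 3·7^0 + 3·7^1 + 4·7^2 + 6·7^3
  c_5 = 1171 = 2·7^0 + 6·7^1 + 2·7^2 + 3·7^3
  c_6 = 2316 = 6·7^0 + 1·7^1 + 5·7^2 + 6·7^3
Factor λ_0 = (6, 5, 6, 3, 2, 6)
Factor λ_1 = (5, 6, 2, 3, 6, 1)
Factor λ_2 = (2, 0, 0, 4, 2, 5)
Factor λ_3 = (5, 6, 2, 6, 3, 6)

((6, 5, 6, 3, 2, 6), (5, 6, 2, 3, 6, 1), (2, 0, 0, 4, 2, 5), (5, 6, 2, 6, 3, 6))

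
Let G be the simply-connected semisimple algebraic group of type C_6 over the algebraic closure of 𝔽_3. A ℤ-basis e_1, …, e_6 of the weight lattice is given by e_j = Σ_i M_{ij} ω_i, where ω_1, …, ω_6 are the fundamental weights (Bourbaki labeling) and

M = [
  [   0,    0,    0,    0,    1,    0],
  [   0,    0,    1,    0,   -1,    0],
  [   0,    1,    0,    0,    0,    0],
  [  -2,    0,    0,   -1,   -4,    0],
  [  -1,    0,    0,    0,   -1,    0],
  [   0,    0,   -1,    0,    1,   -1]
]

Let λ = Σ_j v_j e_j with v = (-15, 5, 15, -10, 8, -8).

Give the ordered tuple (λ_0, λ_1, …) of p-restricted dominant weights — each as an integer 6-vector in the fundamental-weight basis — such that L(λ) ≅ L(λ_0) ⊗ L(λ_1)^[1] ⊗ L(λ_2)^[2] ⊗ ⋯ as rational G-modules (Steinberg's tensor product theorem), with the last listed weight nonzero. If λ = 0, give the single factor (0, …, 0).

((2, 1, 2, 2, 1, 1), (2, 2, 1, 2, 2, 0))

Change of basis e → ω: c = M·v where v = (-15, 5, 15, -10, 8, -8):
  c_1 = (0)·(-15) + (0)·(5) + (0)·(15) + (0)·(-10) + (1)·(8) + (0)·(-8) = 8
  c_2 = (0)·(-15) + (0)·(5) + (1)·(15) + (0)·(-10) + (-1)·(8) + (0)·(-8) = 7
  c_3 = (0)·(-15) + (1)·(5) + (0)·(15) + (0)·(-10) + (0)·(8) + (0)·(-8) = 5
  c_4 = (-2)·(-15) + (0)·(5) + (0)·(15) + (-1)·(-10) + (-4)·(8) + (0)·(-8) = 8
  c_5 = (-1)·(-15) + (0)·(5) + (0)·(15) + (0)·(-10) + (-1)·(8) + (0)·(-8) = 7
  c_6 = (0)·(-15) + (0)·(5) + (-1)·(15) + (0)·(-10) + (1)·(8) + (-1)·(-8) = 1
p = 3; digits c_i = Σ_j d_{ij}·3^j, 0 ≤ d_{ij} < 3:
  c_1 = 8 = 2·3^0 + 2·3^1
  c_2 = 7 = 1·3^0 + 2·3^1
  c_3 = 5 = 2·3^0 + 1·3^1
  c_4 = 8 = 2·3^0 + 2·3^1
  c_5 = 7 = 1·3^0 + 2·3^1
  c_6 = 1 = 1·3^0
p-restricted factor λ_0 = (2, 1, 2, 2, 1, 1)
p-restricted factor λ_1 = (2, 2, 1, 2, 2, 0)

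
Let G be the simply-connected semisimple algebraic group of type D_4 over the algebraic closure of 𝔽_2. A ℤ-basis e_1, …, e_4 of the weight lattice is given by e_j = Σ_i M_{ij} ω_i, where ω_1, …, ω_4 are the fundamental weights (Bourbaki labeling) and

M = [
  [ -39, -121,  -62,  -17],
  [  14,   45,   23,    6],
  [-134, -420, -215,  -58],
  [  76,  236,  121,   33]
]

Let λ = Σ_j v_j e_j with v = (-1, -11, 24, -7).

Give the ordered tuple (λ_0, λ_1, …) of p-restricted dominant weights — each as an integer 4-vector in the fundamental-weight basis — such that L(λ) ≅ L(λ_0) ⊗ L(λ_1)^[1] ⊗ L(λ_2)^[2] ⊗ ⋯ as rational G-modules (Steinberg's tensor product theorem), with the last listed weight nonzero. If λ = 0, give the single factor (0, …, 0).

In the fundamental-weight basis, λ has coordinates c = M·v (v = (-1, -11, 24, -7)):
  c_1 = (-39)·(-1) + (-121)·(-11) + (-62)·(24) + (-17)·(-7) = 1
  c_2 = (14)·(-1) + (45)·(-11) + (23)·(24) + (6)·(-7) = 1
  c_3 = (-134)·(-1) + (-420)·(-11) + (-215)·(24) + (-58)·(-7) = 0
  c_4 = (76)·(-1) + (236)·(-11) + (121)·(24) + (33)·(-7) = 1
Base-2 expansion of each c_i:
  c_1 = 1 = 1·2^0
  c_2 = 1 = 1·2^0
  c_3 = 0
  c_4 = 1 = 1·2^0
p-restricted factor λ_0 = (1, 1, 0, 1)

((1, 1, 0, 1),)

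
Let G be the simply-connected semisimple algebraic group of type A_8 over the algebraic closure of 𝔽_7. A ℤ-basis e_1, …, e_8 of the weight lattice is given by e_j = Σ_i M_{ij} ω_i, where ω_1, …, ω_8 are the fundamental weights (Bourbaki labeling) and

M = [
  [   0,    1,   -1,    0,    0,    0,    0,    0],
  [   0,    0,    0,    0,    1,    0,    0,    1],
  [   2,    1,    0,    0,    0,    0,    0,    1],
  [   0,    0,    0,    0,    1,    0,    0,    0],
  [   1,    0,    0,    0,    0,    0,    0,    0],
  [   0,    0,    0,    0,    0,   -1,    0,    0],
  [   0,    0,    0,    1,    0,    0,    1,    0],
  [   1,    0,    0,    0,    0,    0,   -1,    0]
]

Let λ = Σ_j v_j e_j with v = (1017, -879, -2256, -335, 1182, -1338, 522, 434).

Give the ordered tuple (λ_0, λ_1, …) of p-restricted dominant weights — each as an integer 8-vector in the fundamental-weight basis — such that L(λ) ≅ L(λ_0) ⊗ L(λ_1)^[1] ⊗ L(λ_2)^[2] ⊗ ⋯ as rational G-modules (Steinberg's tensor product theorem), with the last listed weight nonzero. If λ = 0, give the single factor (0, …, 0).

ω-coordinates c = M·v, v = (1017, -879, -2256, -335, 1182, -1338, 522, 434):
  c_1 = 0*1017 + 1*-879 + -1*-2256 + 0*-335 + 0*1182 + 0*-1338 + 0*522 + 0*434 = 1377
  c_2 = 0*1017 + 0*-879 + 0*-2256 + 0*-335 + 1*1182 + 0*-1338 + 0*522 + 1*434 = 1616
  c_3 = 2*1017 + 1*-879 + 0*-2256 + 0*-335 + 0*1182 + 0*-1338 + 0*522 + 1*434 = 1589
  c_4 = 0*1017 + 0*-879 + 0*-2256 + 0*-335 + 1*1182 + 0*-1338 + 0*522 + 0*434 = 1182
  c_5 = 1*1017 + 0*-879 + 0*-2256 + 0*-335 + 0*1182 + 0*-1338 + 0*522 + 0*434 = 1017
  c_6 = 0*1017 + 0*-879 + 0*-2256 + 0*-335 + 0*1182 + -1*-1338 + 0*522 + 0*434 = 1338
  c_7 = 0*1017 + 0*-879 + 0*-2256 + 1*-335 + 0*1182 + 0*-1338 + 1*522 + 0*434 = 187
  c_8 = 1*1017 + 0*-879 + 0*-2256 + 0*-335 + 0*1182 + 0*-1338 + -1*522 + 0*434 = 495
p = 7; digits c_i = Σ_j d_{ij}·7^j, 0 ≤ d_{ij} < 7:
  c_1 = 1377 = 5·7^0 + 0·7^1 + 0·7^2 + 4·7^3
  c_2 = 1616 = 6·7^0 + 6·7^1 + 4·7^2 + 4·7^3
  c_3 = 1589 = 0·7^0 + 3·7^1 + 4·7^2 + 4·7^3
  c_4 = 1182 = 6·7^0 + 0·7^1 + 3·7^2 + 3·7^3
  c_5 = 1017 = 2·7^0 + 5·7^1 + 6·7^2 + 2·7^3
  c_6 = 1338 = 1·7^0 + 2·7^1 + 6·7^2 + 3·7^3
  c_7 = 187 = 5·7^0 + 5·7^1 + 3·7^2
  c_8 = 495 = 5·7^0 + 0·7^1 + 3·7^2 + 1·7^3
Factor λ_0 = (5, 6, 0, 6, 2, 1, 5, 5)
Factor λ_1 = (0, 6, 3, 0, 5, 2, 5, 0)
Factor λ_2 = (0, 4, 4, 3, 6, 6, 3, 3)
Factor λ_3 = (4, 4, 4, 3, 2, 3, 0, 1)

((5, 6, 0, 6, 2, 1, 5, 5), (0, 6, 3, 0, 5, 2, 5, 0), (0, 4, 4, 3, 6, 6, 3, 3), (4, 4, 4, 3, 2, 3, 0, 1))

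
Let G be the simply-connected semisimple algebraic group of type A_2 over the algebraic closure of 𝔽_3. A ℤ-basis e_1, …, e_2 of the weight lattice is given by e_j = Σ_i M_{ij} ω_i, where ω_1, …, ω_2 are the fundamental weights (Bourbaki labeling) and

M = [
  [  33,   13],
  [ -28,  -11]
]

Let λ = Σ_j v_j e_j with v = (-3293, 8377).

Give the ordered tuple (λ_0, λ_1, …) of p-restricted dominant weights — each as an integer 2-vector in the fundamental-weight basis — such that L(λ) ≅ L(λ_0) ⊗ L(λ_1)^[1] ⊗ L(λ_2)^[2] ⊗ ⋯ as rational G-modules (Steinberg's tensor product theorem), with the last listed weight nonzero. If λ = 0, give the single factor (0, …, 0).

Change of basis e → ω: c = M·v where v = (-3293, 8377):
  c_1 = (33)·(-3293) + (13)·(8377) = 232
  c_2 = (-28)·(-3293) + (-11)·(8377) = 57
Writing each c_i in base p = 3:
  c_1 = 232 = 1·3^0 + 2·3^1 + 1·3^2 + 2·3^3 + 2·3^4
  c_2 = 57 = 0·3^0 + 1·3^1 + 0·3^2 + 2·3^3
Factor λ_0 = (1, 0)
Factor λ_1 = (2, 1)
Factor λ_2 = (1, 0)
Factor λ_3 = (2, 2)
Factor λ_4 = (2, 0)

((1, 0), (2, 1), (1, 0), (2, 2), (2, 0))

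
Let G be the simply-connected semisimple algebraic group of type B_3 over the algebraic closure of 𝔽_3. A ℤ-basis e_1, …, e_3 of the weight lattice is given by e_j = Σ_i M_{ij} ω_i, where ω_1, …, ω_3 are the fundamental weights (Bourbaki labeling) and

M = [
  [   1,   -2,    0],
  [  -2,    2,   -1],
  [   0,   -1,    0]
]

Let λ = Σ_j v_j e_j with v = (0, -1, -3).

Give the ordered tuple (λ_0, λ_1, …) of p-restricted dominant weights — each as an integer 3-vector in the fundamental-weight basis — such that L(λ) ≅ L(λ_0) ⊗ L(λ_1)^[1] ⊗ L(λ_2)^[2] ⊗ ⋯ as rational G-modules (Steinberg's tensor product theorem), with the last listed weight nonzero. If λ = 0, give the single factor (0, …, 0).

Change of basis e → ω: c = M·v where v = (0, -1, -3):
  c_1 = 1*0 + -2*-1 + 0*-3 = 2
  c_2 = -2*0 + 2*-1 + -1*-3 = 1
  c_3 = 0*0 + -1*-1 + 0*-3 = 1
Writing each c_i in base p = 3:
  c_1 = 2 = 2·3^0
  c_2 = 1 = 1·3^0
  c_3 = 1 = 1·3^0
Factor λ_0 = (2, 1, 1)

((2, 1, 1),)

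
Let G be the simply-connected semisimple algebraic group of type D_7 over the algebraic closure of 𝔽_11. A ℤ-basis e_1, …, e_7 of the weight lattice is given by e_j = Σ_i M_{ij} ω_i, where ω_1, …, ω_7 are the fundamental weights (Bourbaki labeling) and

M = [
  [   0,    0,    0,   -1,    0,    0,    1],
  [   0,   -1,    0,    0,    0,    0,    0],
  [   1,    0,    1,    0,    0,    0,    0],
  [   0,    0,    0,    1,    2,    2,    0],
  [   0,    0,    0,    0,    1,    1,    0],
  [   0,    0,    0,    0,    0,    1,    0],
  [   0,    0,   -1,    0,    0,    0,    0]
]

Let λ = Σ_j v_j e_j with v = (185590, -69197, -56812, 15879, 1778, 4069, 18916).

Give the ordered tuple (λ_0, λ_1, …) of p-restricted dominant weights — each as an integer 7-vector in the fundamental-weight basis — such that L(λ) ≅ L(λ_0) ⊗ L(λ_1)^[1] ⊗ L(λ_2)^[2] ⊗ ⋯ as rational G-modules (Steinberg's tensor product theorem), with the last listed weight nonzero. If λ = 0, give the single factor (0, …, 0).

((1, 7, 1, 7, 6, 10, 8), (1, 9, 3, 9, 3, 6, 5), (3, 10, 8, 7, 4, 0, 7), (2, 7, 8, 9, 4, 3, 9), (0, 4, 8, 1, 0, 0, 3))

Compute c_i = Σ_j M_{ij} v_j with v = (185590, -69197, -56812, 15879, 1778, 4069, 18916):
  c_1 = (0)·(185590) + (0)·(-69197) + (0)·(-56812) + (-1)·(15879) + (0)·(1778) + (0)·(4069) + (1)·(18916) = 3037
  c_2 = (0)·(185590) + (-1)·(-69197) + (0)·(-56812) + (0)·(15879) + (0)·(1778) + (0)·(4069) + (0)·(18916) = 69197
  c_3 = (1)·(185590) + (0)·(-69197) + (1)·(-56812) + (0)·(15879) + (0)·(1778) + (0)·(4069) + (0)·(18916) = 128778
  c_4 = (0)·(185590) + (0)·(-69197) + (0)·(-56812) + (1)·(15879) + (2)·(1778) + (2)·(4069) + (0)·(18916) = 27573
  c_5 = (0)·(185590) + (0)·(-69197) + (0)·(-56812) + (0)·(15879) + (1)·(1778) + (1)·(4069) + (0)·(18916) = 5847
  c_6 = (0)·(185590) + (0)·(-69197) + (0)·(-56812) + (0)·(15879) + (0)·(1778) + (1)·(4069) + (0)·(18916) = 4069
  c_7 = (0)·(185590) + (0)·(-69197) + (-1)·(-56812) + (0)·(15879) + (0)·(1778) + (0)·(4069) + (0)·(18916) = 56812
p = 11; digits c_i = Σ_j d_{ij}·11^j, 0 ≤ d_{ij} < 11:
  c_1 = 3037 = 1·11^0 + 1·11^1 + 3·11^2 + 2·11^3
  c_2 = 69197 = 7·11^0 + 9·11^1 + 10·11^2 + 7·11^3 + 4·11^4
  c_3 = 128778 = 1·11^0 + 3·11^1 + 8·11^2 + 8·11^3 + 8·11^4
  c_4 = 27573 = 7·11^0 + 9·11^1 + 7·11^2 + 9·11^3 + 1·11^4
  c_5 = 5847 = 6·11^0 + 3·11^1 + 4·11^2 + 4·11^3
  c_6 = 4069 = 10·11^0 + 6·11^1 + 0·11^2 + 3·11^3
  c_7 = 56812 = 8·11^0 + 5·11^1 + 7·11^2 + 9·11^3 + 3·11^4
Factor λ_0 = (1, 7, 1, 7, 6, 10, 8)
Factor λ_1 = (1, 9, 3, 9, 3, 6, 5)
Factor λ_2 = (3, 10, 8, 7, 4, 0, 7)
Factor λ_3 = (2, 7, 8, 9, 4, 3, 9)
Factor λ_4 = (0, 4, 8, 1, 0, 0, 3)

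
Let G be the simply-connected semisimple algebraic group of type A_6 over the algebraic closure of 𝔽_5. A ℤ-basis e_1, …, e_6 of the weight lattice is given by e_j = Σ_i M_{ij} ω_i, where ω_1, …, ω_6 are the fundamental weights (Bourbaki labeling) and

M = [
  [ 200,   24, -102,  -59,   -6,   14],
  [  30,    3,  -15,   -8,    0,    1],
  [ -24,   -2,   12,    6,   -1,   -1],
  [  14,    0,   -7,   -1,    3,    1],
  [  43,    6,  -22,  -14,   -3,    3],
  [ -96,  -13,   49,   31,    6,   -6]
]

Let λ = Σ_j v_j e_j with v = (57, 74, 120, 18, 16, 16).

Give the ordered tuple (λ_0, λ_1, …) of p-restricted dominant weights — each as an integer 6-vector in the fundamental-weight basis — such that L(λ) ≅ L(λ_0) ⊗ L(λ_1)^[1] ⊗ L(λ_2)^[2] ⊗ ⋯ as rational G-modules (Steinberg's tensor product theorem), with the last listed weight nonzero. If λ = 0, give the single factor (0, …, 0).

((2, 4, 0, 4, 3, 4),)

In the fundamental-weight basis, λ has coordinates c = M·v (v = (57, 74, 120, 18, 16, 16)):
  c_1 = (200)·(57) + (24)·(74) + (-102)·(120) + (-59)·(18) + (-6)·(16) + (14)·(16) = 2
  c_2 = (30)·(57) + (3)·(74) + (-15)·(120) + (-8)·(18) + (0)·(16) + (1)·(16) = 4
  c_3 = (-24)·(57) + (-2)·(74) + (12)·(120) + (6)·(18) + (-1)·(16) + (-1)·(16) = 0
  c_4 = (14)·(57) + (0)·(74) + (-7)·(120) + (-1)·(18) + (3)·(16) + (1)·(16) = 4
  c_5 = (43)·(57) + (6)·(74) + (-22)·(120) + (-14)·(18) + (-3)·(16) + (3)·(16) = 3
  c_6 = (-96)·(57) + (-13)·(74) + (49)·(120) + (31)·(18) + (6)·(16) + (-6)·(16) = 4
Base-5 expansion of each c_i:
  c_1 = 2 = 2·5^0
  c_2 = 4 = 4·5^0
  c_3 = 0
  c_4 = 4 = 4·5^0
  c_5 = 3 = 3·5^0
  c_6 = 4 = 4·5^0
Factor λ_0 = (2, 4, 0, 4, 3, 4)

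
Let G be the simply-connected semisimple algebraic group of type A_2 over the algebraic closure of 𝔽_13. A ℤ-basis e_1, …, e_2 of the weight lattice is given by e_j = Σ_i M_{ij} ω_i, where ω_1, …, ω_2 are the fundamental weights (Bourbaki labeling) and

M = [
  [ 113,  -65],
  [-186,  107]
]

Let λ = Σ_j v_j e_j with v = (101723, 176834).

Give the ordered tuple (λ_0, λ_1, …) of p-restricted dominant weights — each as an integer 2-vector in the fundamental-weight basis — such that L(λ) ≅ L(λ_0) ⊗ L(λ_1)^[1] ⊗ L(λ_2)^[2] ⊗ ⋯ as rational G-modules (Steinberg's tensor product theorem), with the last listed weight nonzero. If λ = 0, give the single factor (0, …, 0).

In the fundamental-weight basis, λ has coordinates c = M·v (v = (101723, 176834)):
  c_1 = (113)·(101723) + (-65)·(176834) = 489
  c_2 = (-186)·(101723) + (107)·(176834) = 760
Expand coordinatewise in base 13:
  c_1 = 489 = 8·13^0 + 11·13^1 + 2·13^2
  c_2 = 760 = 6·13^0 + 6·13^1 + 4·13^2
Factor λ_0 = (8, 6)
Factor λ_1 = (11, 6)
Factor λ_2 = (2, 4)

((8, 6), (11, 6), (2, 4))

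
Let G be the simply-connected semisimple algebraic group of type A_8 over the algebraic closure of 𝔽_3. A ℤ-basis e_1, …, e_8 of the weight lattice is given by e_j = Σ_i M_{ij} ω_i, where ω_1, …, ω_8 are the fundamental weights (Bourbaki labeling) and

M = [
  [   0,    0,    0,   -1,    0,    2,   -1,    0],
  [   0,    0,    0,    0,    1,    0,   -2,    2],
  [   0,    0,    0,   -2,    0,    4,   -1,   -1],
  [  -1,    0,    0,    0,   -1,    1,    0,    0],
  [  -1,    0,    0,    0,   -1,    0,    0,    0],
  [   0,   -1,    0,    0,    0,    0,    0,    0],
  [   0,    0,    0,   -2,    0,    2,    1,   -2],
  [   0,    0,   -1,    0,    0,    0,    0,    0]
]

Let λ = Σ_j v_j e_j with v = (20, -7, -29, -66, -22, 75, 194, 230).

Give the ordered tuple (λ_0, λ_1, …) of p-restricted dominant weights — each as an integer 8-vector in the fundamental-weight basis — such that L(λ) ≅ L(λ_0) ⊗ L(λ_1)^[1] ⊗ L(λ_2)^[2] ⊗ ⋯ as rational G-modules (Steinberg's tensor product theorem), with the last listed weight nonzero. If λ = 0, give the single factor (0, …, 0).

In the fundamental-weight basis, λ has coordinates c = M·v (v = (20, -7, -29, -66, -22, 75, 194, 230)):
  c_1 = 0·20 + (0)·(-7) + (0)·(-29) + (-1)·(-66) + (0)·(-22) + 2·75 + (-1)·(194) + 0·230 = 22
  c_2 = 0·20 + (0)·(-7) + (0)·(-29) + (0)·(-66) + (1)·(-22) + 0·75 + (-2)·(194) + 2·230 = 50
  c_3 = 0·20 + (0)·(-7) + (0)·(-29) + (-2)·(-66) + (0)·(-22) + 4·75 + (-1)·(194) + (-1)·(230) = 8
  c_4 = (-1)·(20) + (0)·(-7) + (0)·(-29) + (0)·(-66) + (-1)·(-22) + 1·75 + 0·194 + 0·230 = 77
  c_5 = (-1)·(20) + (0)·(-7) + (0)·(-29) + (0)·(-66) + (-1)·(-22) + 0·75 + 0·194 + 0·230 = 2
  c_6 = 0·20 + (-1)·(-7) + (0)·(-29) + (0)·(-66) + (0)·(-22) + 0·75 + 0·194 + 0·230 = 7
  c_7 = 0·20 + (0)·(-7) + (0)·(-29) + (-2)·(-66) + (0)·(-22) + 2·75 + 1·194 + (-2)·(230) = 16
  c_8 = 0·20 + (0)·(-7) + (-1)·(-29) + (0)·(-66) + (0)·(-22) + 0·75 + 0·194 + 0·230 = 29
Writing each c_i in base p = 3:
  c_1 = 22 = 1·3^0 + 1·3^1 + 2·3^2
  c_2 = 50 = 2·3^0 + 1·3^1 + 2·3^2 + 1·3^3
  c_3 = 8 = 2·3^0 + 2·3^1
  c_4 = 77 = 2·3^0 + 1·3^1 + 2·3^2 + 2·3^3
  c_5 = 2 = 2·3^0
  c_6 = 7 = 1·3^0 + 2·3^1
  c_7 = 16 = 1·3^0 + 2·3^1 + 1·3^2
  c_8 = 29 = 2·3^0 + 0·3^1 + 0·3^2 + 1·3^3
λ_0 = (1, 2, 2, 2, 2, 1, 1, 2)
λ_1 = (1, 1, 2, 1, 0, 2, 2, 0)
λ_2 = (2, 2, 0, 2, 0, 0, 1, 0)
λ_3 = (0, 1, 0, 2, 0, 0, 0, 1)

((1, 2, 2, 2, 2, 1, 1, 2), (1, 1, 2, 1, 0, 2, 2, 0), (2, 2, 0, 2, 0, 0, 1, 0), (0, 1, 0, 2, 0, 0, 0, 1))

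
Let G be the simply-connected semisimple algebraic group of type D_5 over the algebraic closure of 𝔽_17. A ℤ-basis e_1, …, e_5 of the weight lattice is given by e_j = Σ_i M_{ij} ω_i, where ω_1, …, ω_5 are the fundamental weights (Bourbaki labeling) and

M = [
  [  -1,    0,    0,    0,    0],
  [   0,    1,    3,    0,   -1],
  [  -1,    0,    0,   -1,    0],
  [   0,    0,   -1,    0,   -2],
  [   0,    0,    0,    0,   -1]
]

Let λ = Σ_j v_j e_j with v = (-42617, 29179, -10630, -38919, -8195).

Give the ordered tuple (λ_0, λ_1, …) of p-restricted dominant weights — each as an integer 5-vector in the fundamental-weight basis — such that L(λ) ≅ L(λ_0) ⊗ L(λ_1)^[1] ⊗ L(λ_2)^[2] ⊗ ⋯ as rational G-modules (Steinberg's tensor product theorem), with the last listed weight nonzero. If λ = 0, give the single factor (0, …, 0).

((15, 10, 4, 7, 1), (7, 16, 2, 8, 6), (11, 1, 10, 8, 11), (8, 1, 16, 5, 1))

Change of basis e → ω: c = M·v where v = (-42617, 29179, -10630, -38919, -8195):
  c_1 = -1*-42617 + 0*29179 + 0*-10630 + 0*-38919 + 0*-8195 = 42617
  c_2 = 0*-42617 + 1*29179 + 3*-10630 + 0*-38919 + -1*-8195 = 5484
  c_3 = -1*-42617 + 0*29179 + 0*-10630 + -1*-38919 + 0*-8195 = 81536
  c_4 = 0*-42617 + 0*29179 + -1*-10630 + 0*-38919 + -2*-8195 = 27020
  c_5 = 0*-42617 + 0*29179 + 0*-10630 + 0*-38919 + -1*-8195 = 8195
Writing each c_i in base p = 17:
  c_1 = 42617 = 15·17^0 + 7·17^1 + 11·17^2 + 8·17^3
  c_2 = 5484 = 10·17^0 + 16·17^1 + 1·17^2 + 1·17^3
  c_3 = 81536 = 4·17^0 + 2·17^1 + 10·17^2 + 16·17^3
  c_4 = 27020 = 7·17^0 + 8·17^1 + 8·17^2 + 5·17^3
  c_5 = 8195 = 1·17^0 + 6·17^1 + 11·17^2 + 1·17^3
Factor λ_0 = (15, 10, 4, 7, 1)
Factor λ_1 = (7, 16, 2, 8, 6)
Factor λ_2 = (11, 1, 10, 8, 11)
Factor λ_3 = (8, 1, 16, 5, 1)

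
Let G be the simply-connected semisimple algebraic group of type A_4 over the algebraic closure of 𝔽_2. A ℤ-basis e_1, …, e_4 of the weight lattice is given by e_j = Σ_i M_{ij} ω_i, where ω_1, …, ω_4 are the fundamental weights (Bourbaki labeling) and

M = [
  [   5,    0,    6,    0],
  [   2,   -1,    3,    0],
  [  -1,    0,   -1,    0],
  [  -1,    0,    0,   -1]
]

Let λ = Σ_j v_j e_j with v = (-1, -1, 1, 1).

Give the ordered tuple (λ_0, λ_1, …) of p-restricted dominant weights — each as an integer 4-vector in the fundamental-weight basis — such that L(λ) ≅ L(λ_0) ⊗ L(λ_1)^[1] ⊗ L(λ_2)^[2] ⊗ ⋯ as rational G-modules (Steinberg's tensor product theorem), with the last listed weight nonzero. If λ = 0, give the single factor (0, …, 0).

((1, 0, 0, 0), (0, 1, 0, 0))

Converting to the ω-basis (c_i = row i of M dotted with v = (-1, -1, 1, 1)):
  c_1 = (5)·(-1) + (0)·(-1) + 6·1 + 0·1 = 1
  c_2 = (2)·(-1) + (-1)·(-1) + 3·1 + 0·1 = 2
  c_3 = (-1)·(-1) + (0)·(-1) + (-1)·(1) + 0·1 = 0
  c_4 = (-1)·(-1) + (0)·(-1) + 0·1 + (-1)·(1) = 0
p = 2; digits c_i = Σ_j d_{ij}·2^j, 0 ≤ d_{ij} < 2:
  c_1 = 1 = 1·2^0
  c_2 = 2 = 0·2^0 + 1·2^1
  c_3 = 0
  c_4 = 0
λ_0 = (1, 0, 0, 0)
λ_1 = (0, 1, 0, 0)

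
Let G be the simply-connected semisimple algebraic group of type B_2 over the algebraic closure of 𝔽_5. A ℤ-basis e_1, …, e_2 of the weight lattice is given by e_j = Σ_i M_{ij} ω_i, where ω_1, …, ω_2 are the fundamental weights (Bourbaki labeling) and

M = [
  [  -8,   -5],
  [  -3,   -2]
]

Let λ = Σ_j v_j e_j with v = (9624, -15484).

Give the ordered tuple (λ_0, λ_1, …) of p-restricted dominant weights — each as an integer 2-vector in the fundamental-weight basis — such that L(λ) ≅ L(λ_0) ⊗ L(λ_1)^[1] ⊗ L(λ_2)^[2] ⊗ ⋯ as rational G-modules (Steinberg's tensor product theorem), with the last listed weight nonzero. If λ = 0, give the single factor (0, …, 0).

Converting to the ω-basis (c_i = row i of M dotted with v = (9624, -15484)):
  c_1 = (-8)·(9624) + (-5)·(-15484) = 428
  c_2 = (-3)·(9624) + (-2)·(-15484) = 2096
p = 5; digits c_i = Σ_j d_{ij}·5^j, 0 ≤ d_{ij} < 5:
  c_1 = 428 = 3·5^0 + 0·5^1 + 2·5^2 + 3·5^3
  c_2 = 2096 = 1·5^0 + 4·5^1 + 3·5^2 + 1·5^3 + 3·5^4
p-restricted factor λ_0 = (3, 1)
p-restricted factor λ_1 = (0, 4)
p-restricted factor λ_2 = (2, 3)
p-restricted factor λ_3 = (3, 1)
p-restricted factor λ_4 = (0, 3)

((3, 1), (0, 4), (2, 3), (3, 1), (0, 3))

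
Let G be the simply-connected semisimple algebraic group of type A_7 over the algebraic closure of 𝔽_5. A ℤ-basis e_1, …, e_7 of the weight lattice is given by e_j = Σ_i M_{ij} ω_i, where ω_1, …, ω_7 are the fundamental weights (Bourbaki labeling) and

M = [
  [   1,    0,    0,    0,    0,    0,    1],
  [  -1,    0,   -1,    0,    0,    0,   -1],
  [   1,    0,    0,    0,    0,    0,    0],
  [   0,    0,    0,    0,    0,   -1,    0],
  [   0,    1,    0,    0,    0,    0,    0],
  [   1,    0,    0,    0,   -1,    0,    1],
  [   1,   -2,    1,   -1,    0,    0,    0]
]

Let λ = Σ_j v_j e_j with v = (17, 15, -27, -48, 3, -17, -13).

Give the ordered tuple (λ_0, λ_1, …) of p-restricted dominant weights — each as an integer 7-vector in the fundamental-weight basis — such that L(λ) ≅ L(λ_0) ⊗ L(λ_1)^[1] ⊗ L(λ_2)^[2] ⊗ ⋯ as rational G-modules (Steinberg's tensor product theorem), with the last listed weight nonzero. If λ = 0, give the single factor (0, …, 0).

((4, 3, 2, 2, 0, 1, 3), (0, 4, 3, 3, 3, 0, 1))

Compute c_i = Σ_j M_{ij} v_j with v = (17, 15, -27, -48, 3, -17, -13):
  c_1 = (1)·(17) + (0)·(15) + (0)·(-27) + (0)·(-48) + (0)·(3) + (0)·(-17) + (1)·(-13) = 4
  c_2 = (-1)·(17) + (0)·(15) + (-1)·(-27) + (0)·(-48) + (0)·(3) + (0)·(-17) + (-1)·(-13) = 23
  c_3 = (1)·(17) + (0)·(15) + (0)·(-27) + (0)·(-48) + (0)·(3) + (0)·(-17) + (0)·(-13) = 17
  c_4 = (0)·(17) + (0)·(15) + (0)·(-27) + (0)·(-48) + (0)·(3) + (-1)·(-17) + (0)·(-13) = 17
  c_5 = (0)·(17) + (1)·(15) + (0)·(-27) + (0)·(-48) + (0)·(3) + (0)·(-17) + (0)·(-13) = 15
  c_6 = (1)·(17) + (0)·(15) + (0)·(-27) + (0)·(-48) + (-1)·(3) + (0)·(-17) + (1)·(-13) = 1
  c_7 = (1)·(17) + (-2)·(15) + (1)·(-27) + (-1)·(-48) + (0)·(3) + (0)·(-17) + (0)·(-13) = 8
Base-5 expansion of each c_i:
  c_1 = 4 = 4·5^0
  c_2 = 23 = 3·5^0 + 4·5^1
  c_3 = 17 = 2·5^0 + 3·5^1
  c_4 = 17 = 2·5^0 + 3·5^1
  c_5 = 15 = 0·5^0 + 3·5^1
  c_6 = 1 = 1·5^0
  c_7 = 8 = 3·5^0 + 1·5^1
λ_0 = (4, 3, 2, 2, 0, 1, 3)
λ_1 = (0, 4, 3, 3, 3, 0, 1)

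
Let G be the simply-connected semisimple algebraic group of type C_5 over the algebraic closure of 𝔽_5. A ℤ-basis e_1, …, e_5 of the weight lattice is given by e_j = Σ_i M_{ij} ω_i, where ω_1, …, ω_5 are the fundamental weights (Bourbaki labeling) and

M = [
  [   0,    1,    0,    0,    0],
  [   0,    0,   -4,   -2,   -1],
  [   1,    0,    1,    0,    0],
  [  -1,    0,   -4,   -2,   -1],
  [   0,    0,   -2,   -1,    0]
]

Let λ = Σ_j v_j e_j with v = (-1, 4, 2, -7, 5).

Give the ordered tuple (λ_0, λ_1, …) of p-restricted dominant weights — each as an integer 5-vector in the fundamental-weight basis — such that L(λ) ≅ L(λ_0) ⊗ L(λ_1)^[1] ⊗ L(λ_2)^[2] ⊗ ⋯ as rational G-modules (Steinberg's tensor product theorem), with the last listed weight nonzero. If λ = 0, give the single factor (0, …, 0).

((4, 1, 1, 2, 3),)

Change of basis e → ω: c = M·v where v = (-1, 4, 2, -7, 5):
  c_1 = 0*-1 + 1*4 + 0*2 + 0*-7 + 0*5 = 4
  c_2 = 0*-1 + 0*4 + -4*2 + -2*-7 + -1*5 = 1
  c_3 = 1*-1 + 0*4 + 1*2 + 0*-7 + 0*5 = 1
  c_4 = -1*-1 + 0*4 + -4*2 + -2*-7 + -1*5 = 2
  c_5 = 0*-1 + 0*4 + -2*2 + -1*-7 + 0*5 = 3
Writing each c_i in base p = 5:
  c_1 = 4 = 4·5^0
  c_2 = 1 = 1·5^0
  c_3 = 1 = 1·5^0
  c_4 = 2 = 2·5^0
  c_5 = 3 = 3·5^0
p-restricted factor λ_0 = (4, 1, 1, 2, 3)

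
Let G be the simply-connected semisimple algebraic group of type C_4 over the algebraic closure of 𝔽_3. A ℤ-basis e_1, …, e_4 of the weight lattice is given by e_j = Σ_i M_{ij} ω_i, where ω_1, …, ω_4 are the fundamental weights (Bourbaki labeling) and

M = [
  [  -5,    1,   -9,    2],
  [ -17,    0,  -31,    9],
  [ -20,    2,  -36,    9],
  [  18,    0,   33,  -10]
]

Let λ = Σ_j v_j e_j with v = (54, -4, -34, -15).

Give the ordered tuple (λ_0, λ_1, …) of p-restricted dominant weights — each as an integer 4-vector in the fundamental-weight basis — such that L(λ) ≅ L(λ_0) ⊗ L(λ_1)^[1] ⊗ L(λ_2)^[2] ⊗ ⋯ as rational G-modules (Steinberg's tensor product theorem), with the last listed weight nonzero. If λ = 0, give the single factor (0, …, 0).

Converting to the ω-basis (c_i = row i of M dotted with v = (54, -4, -34, -15)):
  c_1 = -5*54 + 1*-4 + -9*-34 + 2*-15 = 2
  c_2 = -17*54 + 0*-4 + -31*-34 + 9*-15 = 1
  c_3 = -20*54 + 2*-4 + -36*-34 + 9*-15 = 1
  c_4 = 18*54 + 0*-4 + 33*-34 + -10*-15 = 0
p = 3; digits c_i = Σ_j d_{ij}·3^j, 0 ≤ d_{ij} < 3:
  c_1 = 2 = 2·3^0
  c_2 = 1 = 1·3^0
  c_3 = 1 = 1·3^0
  c_4 = 0
p-restricted factor λ_0 = (2, 1, 1, 0)

((2, 1, 1, 0),)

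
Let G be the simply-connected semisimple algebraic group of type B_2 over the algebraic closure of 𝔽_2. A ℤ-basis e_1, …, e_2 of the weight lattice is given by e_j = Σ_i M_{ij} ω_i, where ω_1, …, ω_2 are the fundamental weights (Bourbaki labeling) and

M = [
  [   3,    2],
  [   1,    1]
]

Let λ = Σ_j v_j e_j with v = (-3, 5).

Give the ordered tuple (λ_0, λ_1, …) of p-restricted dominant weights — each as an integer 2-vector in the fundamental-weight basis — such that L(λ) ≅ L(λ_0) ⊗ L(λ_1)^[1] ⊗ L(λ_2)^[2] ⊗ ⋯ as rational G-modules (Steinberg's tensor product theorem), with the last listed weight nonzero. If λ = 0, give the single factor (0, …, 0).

((1, 0), (0, 1))

In the fundamental-weight basis, λ has coordinates c = M·v (v = (-3, 5)):
  c_1 = 3*-3 + 2*5 = 1
  c_2 = 1*-3 + 1*5 = 2
Expand coordinatewise in base 2:
  c_1 = 1 = 1·2^0
  c_2 = 2 = 0·2^0 + 1·2^1
λ_0 = (1, 0)
λ_1 = (0, 1)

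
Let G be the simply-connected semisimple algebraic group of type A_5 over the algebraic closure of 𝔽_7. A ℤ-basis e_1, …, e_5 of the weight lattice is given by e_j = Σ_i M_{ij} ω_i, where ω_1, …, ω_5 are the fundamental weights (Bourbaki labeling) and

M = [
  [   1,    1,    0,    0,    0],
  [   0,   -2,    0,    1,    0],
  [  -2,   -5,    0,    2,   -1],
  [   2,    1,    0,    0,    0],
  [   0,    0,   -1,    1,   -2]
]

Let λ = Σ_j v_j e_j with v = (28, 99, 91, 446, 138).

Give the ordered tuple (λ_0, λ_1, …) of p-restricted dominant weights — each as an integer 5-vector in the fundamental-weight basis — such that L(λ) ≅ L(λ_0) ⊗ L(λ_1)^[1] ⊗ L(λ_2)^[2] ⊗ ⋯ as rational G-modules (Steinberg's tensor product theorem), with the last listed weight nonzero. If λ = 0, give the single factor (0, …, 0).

In the fundamental-weight basis, λ has coordinates c = M·v (v = (28, 99, 91, 446, 138)):
  c_1 = 1*28 + 1*99 + 0*91 + 0*446 + 0*138 = 127
  c_2 = 0*28 + -2*99 + 0*91 + 1*446 + 0*138 = 248
  c_3 = -2*28 + -5*99 + 0*91 + 2*446 + -1*138 = 203
  c_4 = 2*28 + 1*99 + 0*91 + 0*446 + 0*138 = 155
  c_5 = 0*28 + 0*99 + -1*91 + 1*446 + -2*138 = 79
Expand coordinatewise in base 7:
  c_1 = 127 = 1·7^0 + 4·7^1 + 2·7^2
  c_2 = 248 = 3·7^0 + 0·7^1 + 5·7^2
  c_3 = 203 = 0·7^0 + 1·7^1 + 4·7^2
  c_4 = 155 = 1·7^0 + 1·7^1 + 3·7^2
  c_5 = 79 = 2·7^0 + 4·7^1 + 1·7^2
p-restricted factor λ_0 = (1, 3, 0, 1, 2)
p-restricted factor λ_1 = (4, 0, 1, 1, 4)
p-restricted factor λ_2 = (2, 5, 4, 3, 1)

((1, 3, 0, 1, 2), (4, 0, 1, 1, 4), (2, 5, 4, 3, 1))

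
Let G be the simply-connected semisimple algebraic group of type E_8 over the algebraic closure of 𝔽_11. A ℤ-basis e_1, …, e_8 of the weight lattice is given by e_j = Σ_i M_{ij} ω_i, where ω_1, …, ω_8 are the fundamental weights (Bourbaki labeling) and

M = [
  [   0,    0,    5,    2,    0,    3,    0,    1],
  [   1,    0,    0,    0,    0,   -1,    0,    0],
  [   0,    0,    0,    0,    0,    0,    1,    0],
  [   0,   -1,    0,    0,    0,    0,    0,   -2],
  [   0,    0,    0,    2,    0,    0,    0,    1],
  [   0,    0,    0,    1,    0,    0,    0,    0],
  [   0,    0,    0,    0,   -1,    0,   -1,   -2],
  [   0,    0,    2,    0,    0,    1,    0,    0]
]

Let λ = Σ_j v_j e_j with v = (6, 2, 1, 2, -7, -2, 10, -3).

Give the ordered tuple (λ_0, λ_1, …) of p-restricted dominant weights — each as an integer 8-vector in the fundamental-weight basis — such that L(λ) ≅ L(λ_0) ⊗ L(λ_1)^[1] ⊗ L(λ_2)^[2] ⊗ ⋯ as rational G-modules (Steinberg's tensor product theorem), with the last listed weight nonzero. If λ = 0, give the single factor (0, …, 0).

Converting to the ω-basis (c_i = row i of M dotted with v = (6, 2, 1, 2, -7, -2, 10, -3)):
  c_1 = (0)·(6) + (0)·(2) + (5)·(1) + (2)·(2) + (0)·(-7) + (3)·(-2) + (0)·(10) + (1)·(-3) = 0
  c_2 = (1)·(6) + (0)·(2) + (0)·(1) + (0)·(2) + (0)·(-7) + (-1)·(-2) + (0)·(10) + (0)·(-3) = 8
  c_3 = (0)·(6) + (0)·(2) + (0)·(1) + (0)·(2) + (0)·(-7) + (0)·(-2) + (1)·(10) + (0)·(-3) = 10
  c_4 = (0)·(6) + (-1)·(2) + (0)·(1) + (0)·(2) + (0)·(-7) + (0)·(-2) + (0)·(10) + (-2)·(-3) = 4
  c_5 = (0)·(6) + (0)·(2) + (0)·(1) + (2)·(2) + (0)·(-7) + (0)·(-2) + (0)·(10) + (1)·(-3) = 1
  c_6 = (0)·(6) + (0)·(2) + (0)·(1) + (1)·(2) + (0)·(-7) + (0)·(-2) + (0)·(10) + (0)·(-3) = 2
  c_7 = (0)·(6) + (0)·(2) + (0)·(1) + (0)·(2) + (-1)·(-7) + (0)·(-2) + (-1)·(10) + (-2)·(-3) = 3
  c_8 = (0)·(6) + (0)·(2) + (2)·(1) + (0)·(2) + (0)·(-7) + (1)·(-2) + (0)·(10) + (0)·(-3) = 0
Expand coordinatewise in base 11:
  c_1 = 0
  c_2 = 8 = 8·11^0
  c_3 = 10 = 10·11^0
  c_4 = 4 = 4·11^0
  c_5 = 1 = 1·11^0
  c_6 = 2 = 2·11^0
  c_7 = 3 = 3·11^0
  c_8 = 0
Factor λ_0 = (0, 8, 10, 4, 1, 2, 3, 0)

((0, 8, 10, 4, 1, 2, 3, 0),)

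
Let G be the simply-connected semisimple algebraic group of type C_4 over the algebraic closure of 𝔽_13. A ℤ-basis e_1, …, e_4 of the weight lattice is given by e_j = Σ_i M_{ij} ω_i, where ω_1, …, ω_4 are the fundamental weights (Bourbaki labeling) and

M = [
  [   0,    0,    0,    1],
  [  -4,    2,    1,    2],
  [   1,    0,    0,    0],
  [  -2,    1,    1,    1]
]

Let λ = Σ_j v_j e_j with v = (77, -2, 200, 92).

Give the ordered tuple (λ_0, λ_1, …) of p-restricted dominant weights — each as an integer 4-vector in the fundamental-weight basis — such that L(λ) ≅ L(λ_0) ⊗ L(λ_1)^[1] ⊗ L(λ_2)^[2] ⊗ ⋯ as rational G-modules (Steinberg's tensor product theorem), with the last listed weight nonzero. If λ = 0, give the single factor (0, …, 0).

((1, 7, 12, 6), (7, 5, 5, 10))

ω-coordinates c = M·v, v = (77, -2, 200, 92):
  c_1 = 0*77 + 0*-2 + 0*200 + 1*92 = 92
  c_2 = -4*77 + 2*-2 + 1*200 + 2*92 = 72
  c_3 = 1*77 + 0*-2 + 0*200 + 0*92 = 77
  c_4 = -2*77 + 1*-2 + 1*200 + 1*92 = 136
Writing each c_i in base p = 13:
  c_1 = 92 = 1·13^0 + 7·13^1
  c_2 = 72 = 7·13^0 + 5·13^1
  c_3 = 77 = 12·13^0 + 5·13^1
  c_4 = 136 = 6·13^0 + 10·13^1
λ_0 = (1, 7, 12, 6)
λ_1 = (7, 5, 5, 10)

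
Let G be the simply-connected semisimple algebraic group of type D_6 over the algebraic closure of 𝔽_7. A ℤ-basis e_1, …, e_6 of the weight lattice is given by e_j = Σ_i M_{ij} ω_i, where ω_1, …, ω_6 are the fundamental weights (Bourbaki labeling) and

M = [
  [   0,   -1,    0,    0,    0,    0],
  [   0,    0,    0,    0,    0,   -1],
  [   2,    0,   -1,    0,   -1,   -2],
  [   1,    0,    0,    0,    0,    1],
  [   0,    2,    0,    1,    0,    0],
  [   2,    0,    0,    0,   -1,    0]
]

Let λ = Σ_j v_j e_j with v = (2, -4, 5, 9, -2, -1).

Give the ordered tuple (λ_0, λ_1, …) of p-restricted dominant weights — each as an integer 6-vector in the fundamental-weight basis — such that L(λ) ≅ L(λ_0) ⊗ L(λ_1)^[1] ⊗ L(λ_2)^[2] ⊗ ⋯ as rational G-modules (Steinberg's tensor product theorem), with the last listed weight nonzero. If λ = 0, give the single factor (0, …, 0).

Converting to the ω-basis (c_i = row i of M dotted with v = (2, -4, 5, 9, -2, -1)):
  c_1 = (0)·(2) + (-1)·(-4) + (0)·(5) + (0)·(9) + (0)·(-2) + (0)·(-1) = 4
  c_2 = (0)·(2) + (0)·(-4) + (0)·(5) + (0)·(9) + (0)·(-2) + (-1)·(-1) = 1
  c_3 = (2)·(2) + (0)·(-4) + (-1)·(5) + (0)·(9) + (-1)·(-2) + (-2)·(-1) = 3
  c_4 = (1)·(2) + (0)·(-4) + (0)·(5) + (0)·(9) + (0)·(-2) + (1)·(-1) = 1
  c_5 = (0)·(2) + (2)·(-4) + (0)·(5) + (1)·(9) + (0)·(-2) + (0)·(-1) = 1
  c_6 = (2)·(2) + (0)·(-4) + (0)·(5) + (0)·(9) + (-1)·(-2) + (0)·(-1) = 6
p = 7; digits c_i = Σ_j d_{ij}·7^j, 0 ≤ d_{ij} < 7:
  c_1 = 4 = 4·7^0
  c_2 = 1 = 1·7^0
  c_3 = 3 = 3·7^0
  c_4 = 1 = 1·7^0
  c_5 = 1 = 1·7^0
  c_6 = 6 = 6·7^0
Factor λ_0 = (4, 1, 3, 1, 1, 6)

((4, 1, 3, 1, 1, 6),)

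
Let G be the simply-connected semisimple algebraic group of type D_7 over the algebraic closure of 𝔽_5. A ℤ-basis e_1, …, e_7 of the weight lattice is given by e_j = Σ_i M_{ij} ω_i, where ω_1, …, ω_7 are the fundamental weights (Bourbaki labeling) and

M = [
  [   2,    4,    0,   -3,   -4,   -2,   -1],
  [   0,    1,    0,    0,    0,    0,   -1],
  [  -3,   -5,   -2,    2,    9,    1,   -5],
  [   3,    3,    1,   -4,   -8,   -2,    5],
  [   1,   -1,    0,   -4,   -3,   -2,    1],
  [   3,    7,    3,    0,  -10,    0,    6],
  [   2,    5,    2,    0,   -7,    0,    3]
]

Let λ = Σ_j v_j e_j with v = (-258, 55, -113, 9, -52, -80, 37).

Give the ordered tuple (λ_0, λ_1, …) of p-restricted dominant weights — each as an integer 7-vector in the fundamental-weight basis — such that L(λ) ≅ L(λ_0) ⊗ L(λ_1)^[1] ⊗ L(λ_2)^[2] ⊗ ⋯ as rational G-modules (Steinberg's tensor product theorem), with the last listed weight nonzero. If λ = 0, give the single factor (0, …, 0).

In the fundamental-weight basis, λ has coordinates c = M·v (v = (-258, 55, -113, 9, -52, -80, 37)):
  c_1 = (2)·(-258) + 4·55 + (0)·(-113) + (-3)·(9) + (-4)·(-52) + (-2)·(-80) + (-1)·(37) = 8
  c_2 = (0)·(-258) + 1·55 + (0)·(-113) + 0·9 + (0)·(-52) + (0)·(-80) + (-1)·(37) = 18
  c_3 = (-3)·(-258) + (-5)·(55) + (-2)·(-113) + 2·9 + (9)·(-52) + (1)·(-80) + (-5)·(37) = 10
  c_4 = (3)·(-258) + 3·55 + (1)·(-113) + (-4)·(9) + (-8)·(-52) + (-2)·(-80) + 5·37 = 3
  c_5 = (1)·(-258) + (-1)·(55) + (0)·(-113) + (-4)·(9) + (-3)·(-52) + (-2)·(-80) + 1·37 = 4
  c_6 = (3)·(-258) + 7·55 + (3)·(-113) + 0·9 + (-10)·(-52) + (0)·(-80) + 6·37 = 14
  c_7 = (2)·(-258) + 5·55 + (2)·(-113) + 0·9 + (-7)·(-52) + (0)·(-80) + 3·37 = 8
Expand coordinatewise in base 5:
  c_1 = 8 = 3·5^0 + 1·5^1
  c_2 = 18 = 3·5^0 + 3·5^1
  c_3 = 10 = 0·5^0 + 2·5^1
  c_4 = 3 = 3·5^0
  c_5 = 4 = 4·5^0
  c_6 = 14 = 4·5^0 + 2·5^1
  c_7 = 8 = 3·5^0 + 1·5^1
λ_0 = (3, 3, 0, 3, 4, 4, 3)
λ_1 = (1, 3, 2, 0, 0, 2, 1)

((3, 3, 0, 3, 4, 4, 3), (1, 3, 2, 0, 0, 2, 1))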